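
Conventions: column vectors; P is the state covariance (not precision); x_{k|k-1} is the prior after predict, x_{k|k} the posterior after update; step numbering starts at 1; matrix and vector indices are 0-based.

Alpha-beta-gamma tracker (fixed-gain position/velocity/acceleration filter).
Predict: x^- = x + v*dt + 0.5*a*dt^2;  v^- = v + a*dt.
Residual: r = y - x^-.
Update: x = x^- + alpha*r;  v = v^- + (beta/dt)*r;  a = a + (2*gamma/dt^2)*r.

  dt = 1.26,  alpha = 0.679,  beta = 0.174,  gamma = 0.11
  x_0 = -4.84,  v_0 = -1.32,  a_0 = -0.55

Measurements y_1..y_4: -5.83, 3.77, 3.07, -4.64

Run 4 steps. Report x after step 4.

step 1: x_pred=-6.9398  r=1.1098  x^+=-6.1862  v^+=-1.8597  a^+=-0.3962
step 2: x_pred=-8.8440  r=12.6140  x^+=-0.2791  v^+=-0.6170  a^+=1.3518
step 3: x_pred=0.0165  r=3.0535  x^+=2.0898  v^+=1.5079  a^+=1.7749
step 4: x_pred=5.3986  r=-10.0386  x^+=-1.4176  v^+=2.3580  a^+=0.3838

x_post = -1.4176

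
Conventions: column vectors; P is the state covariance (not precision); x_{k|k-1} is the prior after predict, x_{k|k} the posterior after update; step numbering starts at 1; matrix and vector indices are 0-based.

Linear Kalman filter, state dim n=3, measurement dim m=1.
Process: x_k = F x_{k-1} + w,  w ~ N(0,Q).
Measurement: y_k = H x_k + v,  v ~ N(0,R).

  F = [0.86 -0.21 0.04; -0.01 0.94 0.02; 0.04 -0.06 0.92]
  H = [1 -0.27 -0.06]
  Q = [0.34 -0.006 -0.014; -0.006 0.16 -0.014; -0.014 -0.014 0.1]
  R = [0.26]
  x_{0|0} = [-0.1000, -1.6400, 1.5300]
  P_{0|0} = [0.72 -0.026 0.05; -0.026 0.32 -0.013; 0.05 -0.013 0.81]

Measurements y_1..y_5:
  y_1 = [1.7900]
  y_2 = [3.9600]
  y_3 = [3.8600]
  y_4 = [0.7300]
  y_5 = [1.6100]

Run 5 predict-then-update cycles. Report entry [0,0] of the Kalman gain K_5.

step 1: x^-=[0.3196, -1.5100, 1.5020]  P^-=[0.9010 -0.0954 0.0884; -0.0954 0.4431 -0.0301; 0.0884 -0.0301 0.7931]  S=[1.2361]  K=[0.7455; -0.1725; 0.0395]  nu=[1.1528]  x^+=[1.1790, -1.7089, 1.5476]  P^+=[0.2141 0.0636 0.0519; 0.0636 0.4063 -0.0216; 0.0519 -0.0216 0.7912]
step 2: x^-=[1.4347, -1.5872, 1.5735]  P^-=[0.4985 -0.0358 0.0692; -0.0358 0.5174 -0.0391; 0.0692 -0.0391 0.7774]  S=[0.8088]  K=[0.6232; -0.2140; 0.0409]  nu=[2.1912]  x^+=[2.8002, -2.0561, 1.6632]  P^+=[0.1844 0.0721 0.0485; 0.0721 0.4803 -0.0321; 0.0485 -0.0321 0.7760]
step 3: x^-=[2.9065, -1.9275, 1.7655]  P^-=[0.4766 -0.0436 0.0674; -0.0436 0.5822 -0.0522; 0.0674 -0.0522 0.7656]  S=[0.7956]  K=[0.6088; -0.2484; 0.0447]  nu=[0.5390]  x^+=[3.2346, -2.0614, 1.7896]  P^+=[0.1818 0.0767 0.0457; 0.0767 0.5331 -0.0434; 0.0457 -0.0434 0.7640]
step 4: x^-=[3.2863, -1.9343, 1.8995]  P^-=[0.4753 -0.0507 0.0672; -0.0507 0.6282 -0.0650; 0.0672 -0.0650 0.7567]  S=[0.8010]  K=[0.6054; -0.2701; 0.0492]  nu=[-2.9646]  x^+=[1.4915, -1.1334, 1.7537]  P^+=[0.1817 0.0803 0.0434; 0.0803 0.5698 -0.0544; 0.0434 -0.0544 0.7547]
step 5: x^-=[1.5908, -1.0453, 1.7411]  P^-=[0.4756 -0.0554 0.0674; -0.0554 0.6602 -0.0766; 0.0674 -0.0766 0.7500]  S=[0.8058]  K=[0.6038; -0.2843; 0.0535]  nu=[-0.1586]  x^+=[1.4951, -1.0002, 1.7326]  P^+=[0.1819 0.0829 0.0414; 0.0829 0.5951 -0.0643; 0.0414 -0.0643 0.7477]

K[0,0] = 0.6038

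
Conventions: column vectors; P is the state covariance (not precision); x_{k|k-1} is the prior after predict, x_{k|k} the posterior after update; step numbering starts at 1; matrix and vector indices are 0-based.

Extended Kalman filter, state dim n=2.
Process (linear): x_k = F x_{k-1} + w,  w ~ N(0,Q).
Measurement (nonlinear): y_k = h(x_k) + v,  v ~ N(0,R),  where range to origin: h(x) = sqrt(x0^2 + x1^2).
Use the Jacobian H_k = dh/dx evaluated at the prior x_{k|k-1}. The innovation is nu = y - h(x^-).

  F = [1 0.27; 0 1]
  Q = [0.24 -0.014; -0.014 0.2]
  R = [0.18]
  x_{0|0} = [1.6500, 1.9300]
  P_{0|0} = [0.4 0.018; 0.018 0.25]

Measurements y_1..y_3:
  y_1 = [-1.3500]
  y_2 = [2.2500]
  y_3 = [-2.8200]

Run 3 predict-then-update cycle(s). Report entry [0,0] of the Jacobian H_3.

step 1: x^-=[2.1711, 1.9300]  P^-=[0.6679 0.0715; 0.0715 0.4500]  H_jac=[0.7474 0.6644]  S=[0.8227]  K=[0.6645; 0.4283]  nu=[-4.2549]  x^+=[-0.6563, 0.1075]  P^+=[0.3047 -0.1627; -0.1627 0.2990]
step 2: x^-=[-0.6273, 0.1075]  P^-=[0.4786 -0.0959; -0.0959 0.4990]  H_jac=[-0.9856 0.1689]  S=[0.6911]  K=[-0.7060; 0.2587]  nu=[1.6136]  x^+=[-1.7665, 0.5250]  P^+=[0.1341 0.0303; 0.0303 0.4528]
step 3: x^-=[-1.6247, 0.5250]  P^-=[0.4235 0.1386; 0.1386 0.6528]  H_jac=[-0.9516 0.3075]  S=[0.5441]  K=[-0.6624; 0.1265]  nu=[-4.5274]  x^+=[1.3740, -0.0479]  P^+=[0.1848 0.1842; 0.1842 0.6441]

H_jac[0,0] = -0.9516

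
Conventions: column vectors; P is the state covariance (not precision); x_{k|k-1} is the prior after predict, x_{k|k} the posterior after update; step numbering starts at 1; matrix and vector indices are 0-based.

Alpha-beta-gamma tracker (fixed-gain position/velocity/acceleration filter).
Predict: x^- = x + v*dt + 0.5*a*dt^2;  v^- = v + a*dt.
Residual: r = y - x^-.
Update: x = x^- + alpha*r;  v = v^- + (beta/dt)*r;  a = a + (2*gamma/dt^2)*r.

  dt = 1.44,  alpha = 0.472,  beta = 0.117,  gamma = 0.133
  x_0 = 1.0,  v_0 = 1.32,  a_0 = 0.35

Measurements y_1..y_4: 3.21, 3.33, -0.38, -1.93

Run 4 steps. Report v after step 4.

v_post = -0.7265

step 1: x_pred=3.2637  r=-0.0537  x^+=3.2383  v^+=1.8196  a^+=0.3431
step 2: x_pred=6.2144  r=-2.8844  x^+=4.8529  v^+=2.0794  a^+=-0.0269
step 3: x_pred=7.8194  r=-8.1994  x^+=3.9493  v^+=1.3744  a^+=-1.0787
step 4: x_pred=4.8101  r=-6.7401  x^+=1.6288  v^+=-0.7265  a^+=-1.9433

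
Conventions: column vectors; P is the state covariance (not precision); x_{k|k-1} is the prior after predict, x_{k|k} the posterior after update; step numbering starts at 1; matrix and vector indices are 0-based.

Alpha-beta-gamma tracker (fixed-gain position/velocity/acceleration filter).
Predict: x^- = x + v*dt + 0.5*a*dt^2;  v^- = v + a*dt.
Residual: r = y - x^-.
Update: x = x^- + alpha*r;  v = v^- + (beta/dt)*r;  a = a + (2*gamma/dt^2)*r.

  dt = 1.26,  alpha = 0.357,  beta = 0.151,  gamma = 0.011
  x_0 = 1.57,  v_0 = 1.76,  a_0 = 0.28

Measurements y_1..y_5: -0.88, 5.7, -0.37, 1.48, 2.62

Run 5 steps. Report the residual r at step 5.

step 1: x_pred=4.0099  r=-4.8899  x^+=2.2642  v^+=1.5268  a^+=0.2122
step 2: x_pred=4.3564  r=1.3436  x^+=4.8361  v^+=1.9552  a^+=0.2309
step 3: x_pred=7.4829  r=-7.8529  x^+=4.6794  v^+=1.3050  a^+=0.1220
step 4: x_pred=6.4206  r=-4.9406  x^+=4.6568  v^+=0.8667  a^+=0.0536
step 5: x_pred=5.7914  r=-3.1714  x^+=4.6592  v^+=0.5541  a^+=0.0096

resid = -3.1714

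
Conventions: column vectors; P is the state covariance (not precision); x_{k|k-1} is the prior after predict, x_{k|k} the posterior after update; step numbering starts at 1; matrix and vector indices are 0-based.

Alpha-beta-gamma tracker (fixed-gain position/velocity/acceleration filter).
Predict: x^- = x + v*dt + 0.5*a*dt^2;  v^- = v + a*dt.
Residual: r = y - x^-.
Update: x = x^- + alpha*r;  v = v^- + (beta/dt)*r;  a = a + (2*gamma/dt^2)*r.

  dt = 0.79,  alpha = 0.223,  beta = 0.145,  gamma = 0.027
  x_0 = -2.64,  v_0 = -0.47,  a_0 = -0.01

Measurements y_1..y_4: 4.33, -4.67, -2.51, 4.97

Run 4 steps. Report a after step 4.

step 1: x_pred=-3.0144  r=7.3444  x^+=-1.3766  v^+=0.8701  a^+=0.6255
step 2: x_pred=-0.4940  r=-4.1760  x^+=-1.4253  v^+=0.5978  a^+=0.2641
step 3: x_pred=-0.8706  r=-1.6394  x^+=-1.2362  v^+=0.5056  a^+=0.1223
step 4: x_pred=-0.7986  r=5.7686  x^+=0.4878  v^+=1.6610  a^+=0.6214

a_post = 0.6214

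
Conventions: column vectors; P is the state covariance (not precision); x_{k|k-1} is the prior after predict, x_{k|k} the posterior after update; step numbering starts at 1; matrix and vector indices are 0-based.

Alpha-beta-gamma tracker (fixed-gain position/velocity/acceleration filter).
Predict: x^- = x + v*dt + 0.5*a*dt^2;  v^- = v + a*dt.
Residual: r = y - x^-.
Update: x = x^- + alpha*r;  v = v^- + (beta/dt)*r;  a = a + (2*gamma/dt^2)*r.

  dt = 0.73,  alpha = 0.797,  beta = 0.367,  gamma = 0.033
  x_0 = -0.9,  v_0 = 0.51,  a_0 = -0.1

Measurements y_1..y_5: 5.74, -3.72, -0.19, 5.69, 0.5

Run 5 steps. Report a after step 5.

step 1: x_pred=-0.5543  r=6.2943  x^+=4.4622  v^+=3.6014  a^+=0.6796
step 2: x_pred=7.2724  r=-10.9924  x^+=-1.4886  v^+=-1.4288  a^+=-0.6819
step 3: x_pred=-2.7133  r=2.5233  x^+=-0.7022  v^+=-0.6580  a^+=-0.3693
step 4: x_pred=-1.2810  r=6.9710  x^+=4.2749  v^+=2.5770  a^+=0.4940
step 5: x_pred=6.2877  r=-5.7877  x^+=1.6749  v^+=0.0279  a^+=-0.2228

a_post = -0.2228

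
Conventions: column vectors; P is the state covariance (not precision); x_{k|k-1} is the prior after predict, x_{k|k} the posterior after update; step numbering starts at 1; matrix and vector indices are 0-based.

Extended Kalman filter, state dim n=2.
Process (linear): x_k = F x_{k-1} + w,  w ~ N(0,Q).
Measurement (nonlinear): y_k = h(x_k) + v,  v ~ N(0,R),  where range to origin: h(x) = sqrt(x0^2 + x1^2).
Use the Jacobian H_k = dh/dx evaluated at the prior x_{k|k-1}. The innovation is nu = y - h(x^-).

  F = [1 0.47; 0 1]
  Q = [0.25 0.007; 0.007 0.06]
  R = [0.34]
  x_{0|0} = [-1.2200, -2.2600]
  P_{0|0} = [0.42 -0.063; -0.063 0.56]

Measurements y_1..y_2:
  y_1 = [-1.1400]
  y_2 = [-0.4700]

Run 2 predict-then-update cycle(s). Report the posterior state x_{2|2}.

x_post = [0.0472, 0.1689]

step 1: x^-=[-2.2822, -2.2600]  P^-=[0.7345 0.2072; 0.2072 0.6200]  H_jac=[-0.7106 -0.7036]  S=[1.2250]  K=[-0.5451; -0.4763]  nu=[-4.3519]  x^+=[0.0898, -0.1871]  P^+=[0.3706 -0.1108; -0.1108 0.3421]
step 2: x^-=[0.0018, -0.1871]  P^-=[0.5919 0.0569; 0.0569 0.4021]  H_jac=[0.0098 -1.0000]  S=[0.7410]  K=[-0.0690; -0.5418]  nu=[-0.6571]  x^+=[0.0472, 0.1689]  P^+=[0.5884 0.0292; 0.0292 0.1845]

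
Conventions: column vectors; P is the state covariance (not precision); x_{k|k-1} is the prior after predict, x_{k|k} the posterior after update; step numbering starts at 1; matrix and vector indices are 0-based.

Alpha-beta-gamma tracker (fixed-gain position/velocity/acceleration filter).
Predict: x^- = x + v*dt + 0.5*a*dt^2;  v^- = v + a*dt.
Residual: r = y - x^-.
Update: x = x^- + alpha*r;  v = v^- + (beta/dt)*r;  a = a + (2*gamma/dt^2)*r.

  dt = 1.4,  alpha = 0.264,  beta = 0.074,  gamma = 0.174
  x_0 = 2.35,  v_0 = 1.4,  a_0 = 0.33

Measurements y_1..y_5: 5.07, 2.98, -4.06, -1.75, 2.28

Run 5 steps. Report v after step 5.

v_post = -8.2973

step 1: x_pred=4.6334  r=0.4366  x^+=4.7487  v^+=1.8851  a^+=0.4075
step 2: x_pred=7.7871  r=-4.8071  x^+=6.5181  v^+=2.2015  a^+=-0.4460
step 3: x_pred=9.1631  r=-13.2231  x^+=5.6722  v^+=0.8782  a^+=-2.7938
step 4: x_pred=4.1638  r=-5.9138  x^+=2.6025  v^+=-3.3457  a^+=-3.8438
step 5: x_pred=-5.8483  r=8.1283  x^+=-3.7024  v^+=-8.2973  a^+=-2.4006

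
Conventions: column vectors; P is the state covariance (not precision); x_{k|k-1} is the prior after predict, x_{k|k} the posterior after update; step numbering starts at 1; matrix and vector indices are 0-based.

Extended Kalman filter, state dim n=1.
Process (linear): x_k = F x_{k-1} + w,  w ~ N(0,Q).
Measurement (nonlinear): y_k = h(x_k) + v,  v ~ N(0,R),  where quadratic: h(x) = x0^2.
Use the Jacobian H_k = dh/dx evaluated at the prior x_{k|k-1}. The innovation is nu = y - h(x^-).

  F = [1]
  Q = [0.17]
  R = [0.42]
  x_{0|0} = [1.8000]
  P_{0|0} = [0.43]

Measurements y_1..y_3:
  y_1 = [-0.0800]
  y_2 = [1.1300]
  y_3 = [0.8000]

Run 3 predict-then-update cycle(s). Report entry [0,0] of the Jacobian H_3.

H_jac[0,0] = 2.0341

step 1: x^-=[1.8000]  P^-=[0.6000]  H_jac=[3.6000]  S=[8.1960]  K=[0.2635]  nu=[-3.3200]  x^+=[0.9250]  P^+=[0.0307]
step 2: x^-=[0.9250]  P^-=[0.2007]  H_jac=[1.8501]  S=[1.1071]  K=[0.3355]  nu=[0.2743]  x^+=[1.0171]  P^+=[0.0762]
step 3: x^-=[1.0171]  P^-=[0.2462]  H_jac=[2.0341]  S=[1.4385]  K=[0.3481]  nu=[-0.2344]  x^+=[0.9355]  P^+=[0.0719]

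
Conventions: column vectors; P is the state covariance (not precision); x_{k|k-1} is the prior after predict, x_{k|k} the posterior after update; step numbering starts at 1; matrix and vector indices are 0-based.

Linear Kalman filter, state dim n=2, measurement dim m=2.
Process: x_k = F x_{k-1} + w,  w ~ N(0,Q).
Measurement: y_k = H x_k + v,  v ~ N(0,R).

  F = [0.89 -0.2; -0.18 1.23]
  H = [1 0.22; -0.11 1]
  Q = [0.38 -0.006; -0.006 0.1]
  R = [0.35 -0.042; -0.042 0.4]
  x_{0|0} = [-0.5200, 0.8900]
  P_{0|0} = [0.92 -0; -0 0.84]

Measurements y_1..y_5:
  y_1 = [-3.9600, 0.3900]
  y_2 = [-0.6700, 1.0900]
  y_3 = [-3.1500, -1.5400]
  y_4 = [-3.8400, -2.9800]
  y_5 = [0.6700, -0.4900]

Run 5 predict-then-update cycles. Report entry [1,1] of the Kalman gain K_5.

K[1,1] = 0.5252

step 1: x^-=[-0.6408, 1.1883]  P^-=[1.1423 -0.3600; -0.3600 1.4006]  S=[1.4017 -0.2108; -0.2108 1.8937]  K=[0.7321 -0.1750; 0.0787 0.7693]  nu=[-3.5806, -0.8688]  x^+=[-3.1103, 0.2381]  P^+=[0.2790 -0.0700; -0.0700 0.2967]
step 2: x^-=[-2.8158, 0.8528]  P^-=[0.6378 -0.2029; -0.2029 0.5890]  S=[0.9270 -0.1806; -0.1806 1.0413]  K=[0.6094 -0.1566; 0.0365 0.5934]  nu=[1.9582, -0.0725]  x^+=[-1.6112, 0.8812]  P^+=[0.2336 -0.0625; -0.0625 0.2289]
step 3: x^-=[-1.6102, 1.3739]  P^-=[0.5965 -0.1704; -0.1704 0.4816]  S=[0.8948 -0.1680; -0.1680 0.9263]  K=[0.5972 -0.1465; 0.0304 0.5457]  nu=[-1.8420, -3.0910]  x^+=[-2.2573, -0.3687]  P^+=[0.2281 -0.0586; -0.0586 0.2105]
step 4: x^-=[-1.9353, -0.0472]  P^-=[0.5899 -0.1606; -0.1606 0.4519]  S=[0.8911 -0.1642; -0.1642 0.8943]  K=[0.5961 -0.1427; 0.0291 0.5303]  nu=[-1.8943, -3.1457]  x^+=[-2.6155, -1.7705]  P^+=[0.2272 -0.0571; -0.0571 0.2046]
step 5: x^-=[-1.9737, -1.7069]  P^-=[0.5885 -0.1573; -0.1573 0.4422]  S=[0.8907 -0.1630; -0.1630 0.8840]  K=[0.5960 -0.1413; 0.0287 0.5252]  nu=[3.0192, 0.9998]  x^+=[-0.3156, -1.0953]  P^+=[0.2270 -0.0566; -0.0566 0.2026]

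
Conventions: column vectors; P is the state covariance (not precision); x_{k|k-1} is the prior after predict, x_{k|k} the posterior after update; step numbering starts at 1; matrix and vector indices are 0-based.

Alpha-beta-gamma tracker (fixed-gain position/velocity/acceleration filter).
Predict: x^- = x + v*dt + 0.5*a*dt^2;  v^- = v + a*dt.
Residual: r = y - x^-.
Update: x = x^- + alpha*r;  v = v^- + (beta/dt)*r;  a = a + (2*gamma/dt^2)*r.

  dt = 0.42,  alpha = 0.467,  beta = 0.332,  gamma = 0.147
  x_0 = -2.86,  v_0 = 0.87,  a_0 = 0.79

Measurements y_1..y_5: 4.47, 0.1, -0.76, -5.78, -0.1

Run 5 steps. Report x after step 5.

step 1: x_pred=-2.4249  r=6.8949  x^+=0.7950  v^+=6.6521  a^+=12.2815
step 2: x_pred=4.6721  r=-4.5721  x^+=2.5369  v^+=8.1962  a^+=4.6614
step 3: x_pred=6.3905  r=-7.1505  x^+=3.0512  v^+=4.5017  a^+=-7.2561
step 4: x_pred=4.3019  r=-10.0819  x^+=-0.4063  v^+=-6.5154  a^+=-24.0593
step 5: x_pred=-5.2648  r=5.1648  x^+=-2.8529  v^+=-12.5376  a^+=-15.4512

x_post = -2.8529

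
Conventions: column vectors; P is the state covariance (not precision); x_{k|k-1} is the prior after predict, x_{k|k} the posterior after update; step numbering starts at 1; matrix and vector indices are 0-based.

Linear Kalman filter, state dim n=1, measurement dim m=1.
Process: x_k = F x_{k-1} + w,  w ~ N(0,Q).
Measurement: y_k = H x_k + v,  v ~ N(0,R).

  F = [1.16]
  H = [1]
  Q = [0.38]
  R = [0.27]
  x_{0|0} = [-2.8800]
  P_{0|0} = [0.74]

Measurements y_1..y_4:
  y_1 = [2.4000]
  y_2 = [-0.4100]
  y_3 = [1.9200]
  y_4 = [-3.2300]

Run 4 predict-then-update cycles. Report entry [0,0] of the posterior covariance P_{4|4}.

step 1: x^-=[-3.3408]  P^-=[1.3757]  S=[1.6457]  K=[0.8359]  nu=[5.7408]  x^+=[1.4582]  P^+=[0.2257]
step 2: x^-=[1.6915]  P^-=[0.6837]  S=[0.9537]  K=[0.7169]  nu=[-2.1015]  x^+=[0.1849]  P^+=[0.1936]
step 3: x^-=[0.2145]  P^-=[0.6405]  S=[0.9105]  K=[0.7034]  nu=[1.7055]  x^+=[1.4142]  P^+=[0.1899]
step 4: x^-=[1.6405]  P^-=[0.6356]  S=[0.9056]  K=[0.7018]  nu=[-4.8705]  x^+=[-1.7778]  P^+=[0.1895]

P_post[0,0] = 0.1895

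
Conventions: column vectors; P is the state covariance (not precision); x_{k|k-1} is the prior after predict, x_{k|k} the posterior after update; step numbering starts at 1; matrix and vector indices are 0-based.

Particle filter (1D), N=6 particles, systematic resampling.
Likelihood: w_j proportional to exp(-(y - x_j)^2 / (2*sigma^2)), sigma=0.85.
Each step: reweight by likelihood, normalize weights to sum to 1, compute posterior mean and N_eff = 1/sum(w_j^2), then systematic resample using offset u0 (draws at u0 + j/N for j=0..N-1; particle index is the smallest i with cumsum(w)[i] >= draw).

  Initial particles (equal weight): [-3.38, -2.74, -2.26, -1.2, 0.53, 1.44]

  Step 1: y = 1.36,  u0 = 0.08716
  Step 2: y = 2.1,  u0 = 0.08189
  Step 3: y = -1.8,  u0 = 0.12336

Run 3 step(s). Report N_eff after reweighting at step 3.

step 1: w=[0.0000, 0.0000, 0.0001, 0.0066, 0.3815, 0.6118]  mean=1.0751  Neff=1.9234  idx=[4, 4, 5, 5, 5, 5]
step 2: w=[0.0547, 0.0547, 0.2227, 0.2227, 0.2227, 0.2227]  mean=1.3405  Neff=4.8948  idx=[1, 2, 3, 4, 4, 5]
step 3: w=[0.8697, 0.0261, 0.0261, 0.0261, 0.0261, 0.0261]  mean=0.6486  Neff=1.3162  idx=[0, 0, 0, 0, 0, 4]

N_eff = 1.3162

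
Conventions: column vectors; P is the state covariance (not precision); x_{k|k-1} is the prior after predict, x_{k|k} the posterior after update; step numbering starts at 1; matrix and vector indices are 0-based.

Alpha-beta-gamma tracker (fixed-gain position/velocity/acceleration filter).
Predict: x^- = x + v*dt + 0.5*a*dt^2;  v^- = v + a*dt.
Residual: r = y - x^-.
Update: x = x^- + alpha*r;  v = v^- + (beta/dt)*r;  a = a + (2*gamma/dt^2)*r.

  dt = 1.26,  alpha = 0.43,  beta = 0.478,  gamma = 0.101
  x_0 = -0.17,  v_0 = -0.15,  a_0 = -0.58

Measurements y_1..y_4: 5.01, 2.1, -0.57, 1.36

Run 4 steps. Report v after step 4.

v_post = -1.2983

step 1: x_pred=-0.8194  r=5.8294  x^+=1.6872  v^+=1.3307  a^+=0.1617
step 2: x_pred=3.4923  r=-1.3923  x^+=2.8936  v^+=1.0063  a^+=-0.0154
step 3: x_pred=4.1492  r=-4.7192  x^+=2.1200  v^+=-0.8035  a^+=-0.6159
step 4: x_pred=0.6187  r=0.7413  x^+=0.9374  v^+=-1.2983  a^+=-0.5216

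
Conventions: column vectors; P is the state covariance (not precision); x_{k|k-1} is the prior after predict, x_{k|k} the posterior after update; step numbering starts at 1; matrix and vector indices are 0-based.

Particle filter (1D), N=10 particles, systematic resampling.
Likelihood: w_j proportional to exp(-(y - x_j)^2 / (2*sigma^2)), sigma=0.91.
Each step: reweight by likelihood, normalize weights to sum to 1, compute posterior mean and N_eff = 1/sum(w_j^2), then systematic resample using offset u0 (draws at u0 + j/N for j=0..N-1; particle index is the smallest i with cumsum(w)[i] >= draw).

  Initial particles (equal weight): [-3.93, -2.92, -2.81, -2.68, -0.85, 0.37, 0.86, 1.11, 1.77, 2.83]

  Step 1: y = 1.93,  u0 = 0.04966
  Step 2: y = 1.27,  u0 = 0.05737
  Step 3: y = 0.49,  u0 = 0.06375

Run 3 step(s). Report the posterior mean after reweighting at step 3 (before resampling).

post_mean = 1.0836

step 1: w=[0.0000, 0.0000, 0.0000, 0.0000, 0.0031, 0.0766, 0.1667, 0.2218, 0.3277, 0.2041]  mean=1.5728  Neff=4.3122  idx=[5, 6, 7, 7, 7, 8, 8, 8, 9, 9]
step 2: w=[0.0816, 0.1203, 0.1311, 0.1311, 0.1311, 0.1145, 0.1145, 0.1145, 0.0306, 0.0306]  mean=1.3516  Neff=8.7792  idx=[0, 1, 2, 3, 3, 4, 5, 6, 7, 8]
step 3: w=[0.1590, 0.1476, 0.1271, 0.1271, 0.1271, 0.1271, 0.0596, 0.0596, 0.0596, 0.0059]  mean=1.0836  Neff=8.1670  idx=[0, 1, 1, 2, 3, 4, 4, 5, 6, 8]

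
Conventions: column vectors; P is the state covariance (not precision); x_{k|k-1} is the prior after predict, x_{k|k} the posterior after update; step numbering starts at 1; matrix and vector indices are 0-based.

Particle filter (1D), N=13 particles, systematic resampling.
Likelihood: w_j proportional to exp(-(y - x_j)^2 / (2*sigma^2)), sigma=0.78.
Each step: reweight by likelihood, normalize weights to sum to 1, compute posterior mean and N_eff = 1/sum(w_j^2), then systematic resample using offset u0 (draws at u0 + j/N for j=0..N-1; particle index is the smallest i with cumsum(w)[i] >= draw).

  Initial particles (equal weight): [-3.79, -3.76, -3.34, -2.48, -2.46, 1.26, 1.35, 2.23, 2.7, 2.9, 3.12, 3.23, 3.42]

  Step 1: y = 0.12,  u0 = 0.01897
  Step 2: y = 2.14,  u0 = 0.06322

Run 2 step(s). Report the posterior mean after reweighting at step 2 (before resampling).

step 1: w=[0.0000, 0.0000, 0.0001, 0.0057, 0.0063, 0.5106, 0.4285, 0.0383, 0.0063, 0.0026, 0.0009, 0.0005, 0.0002]  mean=1.3069  Neff=2.2423  idx=[5, 5, 5, 5, 5, 5, 5, 6, 6, 6, 6, 6, 6]
step 2: w=[0.0725, 0.0725, 0.0725, 0.0725, 0.0725, 0.0725, 0.0725, 0.0821, 0.0821, 0.0821, 0.0821, 0.0821, 0.0821]  mean=1.3043  Neff=12.9506  idx=[0, 1, 2, 4, 5, 6, 7, 8, 9, 10, 10, 11, 12]

post_mean = 1.3043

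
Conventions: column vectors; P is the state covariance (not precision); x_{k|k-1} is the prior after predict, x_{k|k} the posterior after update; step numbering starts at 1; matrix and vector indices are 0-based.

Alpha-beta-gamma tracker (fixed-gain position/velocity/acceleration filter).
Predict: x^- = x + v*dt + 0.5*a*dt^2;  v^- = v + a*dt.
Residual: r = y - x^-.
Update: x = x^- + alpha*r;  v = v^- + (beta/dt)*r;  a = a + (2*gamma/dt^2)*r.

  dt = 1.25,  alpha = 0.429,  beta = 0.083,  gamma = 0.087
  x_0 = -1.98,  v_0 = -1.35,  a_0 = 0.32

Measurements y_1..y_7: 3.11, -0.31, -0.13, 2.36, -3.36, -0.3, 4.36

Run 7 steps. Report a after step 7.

step 1: x_pred=-3.4175  r=6.5275  x^+=-0.6172  v^+=-0.5166  a^+=1.0469
step 2: x_pred=-0.4450  r=0.1350  x^+=-0.3871  v^+=0.8010  a^+=1.0619
step 3: x_pred=1.4438  r=-1.5738  x^+=0.7686  v^+=2.0239  a^+=0.8867
step 4: x_pred=3.9913  r=-1.6313  x^+=3.2915  v^+=3.0240  a^+=0.7050
step 5: x_pred=7.6222  r=-10.9822  x^+=2.9109  v^+=3.1760  a^+=-0.5180
step 6: x_pred=6.4762  r=-6.7762  x^+=3.5692  v^+=2.0786  a^+=-1.2726
step 7: x_pred=5.1733  r=-0.8133  x^+=4.8244  v^+=0.4339  a^+=-1.3631

a_post = -1.3631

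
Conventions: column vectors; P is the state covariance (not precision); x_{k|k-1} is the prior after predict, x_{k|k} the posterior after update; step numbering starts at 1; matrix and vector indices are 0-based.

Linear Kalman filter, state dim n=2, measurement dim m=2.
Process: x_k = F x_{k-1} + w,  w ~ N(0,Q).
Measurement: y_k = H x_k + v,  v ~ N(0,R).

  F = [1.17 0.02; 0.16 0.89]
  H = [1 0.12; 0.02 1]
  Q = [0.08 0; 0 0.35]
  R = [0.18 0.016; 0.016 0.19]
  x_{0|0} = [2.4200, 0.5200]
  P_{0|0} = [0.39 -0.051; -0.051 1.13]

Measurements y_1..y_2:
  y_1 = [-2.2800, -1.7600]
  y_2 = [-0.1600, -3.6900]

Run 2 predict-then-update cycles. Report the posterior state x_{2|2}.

step 1: x^-=[2.8418, 0.8500]  P^-=[0.6119 0.0399; 0.0399 1.2405]  S=[0.8194 0.2171; 0.2171 1.4324]  K=[0.7741 -0.0809; 0.0008 0.8665]  nu=[-5.2238, -2.6668]  x^+=[-0.9862, -1.4649]  P^+=[0.1387 -0.0058; -0.0058 0.1648]
step 2: x^-=[-1.1832, -1.4616]  P^-=[0.2697 0.0229; 0.0229 0.4824]  S=[0.4622 0.1022; 0.1022 0.6734]  K=[0.6004 -0.0491; 0.0167 0.7145]  nu=[1.1985, -2.2048]  x^+=[-0.3552, -3.0168]  P^+=[0.1075 -0.0019; -0.0019 0.1361]

x_post = [-0.3552, -3.0168]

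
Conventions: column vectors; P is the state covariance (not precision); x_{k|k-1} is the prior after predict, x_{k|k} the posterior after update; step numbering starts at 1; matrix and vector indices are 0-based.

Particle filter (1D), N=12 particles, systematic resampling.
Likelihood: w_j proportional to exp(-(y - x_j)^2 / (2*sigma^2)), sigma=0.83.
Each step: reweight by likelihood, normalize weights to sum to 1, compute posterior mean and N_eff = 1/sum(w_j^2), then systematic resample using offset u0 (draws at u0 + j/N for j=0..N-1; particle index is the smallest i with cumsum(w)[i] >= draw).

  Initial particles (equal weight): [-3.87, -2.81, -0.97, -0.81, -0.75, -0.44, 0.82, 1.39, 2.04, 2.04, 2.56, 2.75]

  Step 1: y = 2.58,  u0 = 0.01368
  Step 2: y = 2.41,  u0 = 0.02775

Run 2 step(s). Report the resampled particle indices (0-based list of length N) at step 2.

step 1: w=[0.0000, 0.0000, 0.0000, 0.0001, 0.0001, 0.0003, 0.0260, 0.0881, 0.1992, 0.1992, 0.2461, 0.2410]  mean=2.2489  Neff=4.8445  idx=[6, 7, 8, 8, 9, 9, 10, 10, 10, 11, 11, 11]
step 2: w=[0.0160, 0.0472, 0.0909, 0.0909, 0.0909, 0.0909, 0.0988, 0.0988, 0.0988, 0.0923, 0.0923, 0.0923]  mean=2.3405  Neff=11.0674  idx=[1, 2, 3, 4, 5, 6, 7, 7, 8, 9, 10, 11]

resampled_idx = [1, 2, 3, 4, 5, 6, 7, 7, 8, 9, 10, 11]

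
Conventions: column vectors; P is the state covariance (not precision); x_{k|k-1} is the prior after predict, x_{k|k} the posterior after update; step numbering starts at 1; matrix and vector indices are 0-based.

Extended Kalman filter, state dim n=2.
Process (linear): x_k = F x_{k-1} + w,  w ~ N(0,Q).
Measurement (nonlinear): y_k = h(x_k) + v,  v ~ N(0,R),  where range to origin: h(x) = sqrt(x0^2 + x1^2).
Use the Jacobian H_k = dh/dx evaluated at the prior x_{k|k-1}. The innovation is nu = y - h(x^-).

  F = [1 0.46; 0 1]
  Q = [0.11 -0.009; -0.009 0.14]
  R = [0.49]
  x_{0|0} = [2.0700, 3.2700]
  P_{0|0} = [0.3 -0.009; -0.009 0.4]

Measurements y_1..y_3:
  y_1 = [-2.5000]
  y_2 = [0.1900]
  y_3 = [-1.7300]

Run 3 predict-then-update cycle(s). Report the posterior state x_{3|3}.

x_post = [-0.5511, -0.5287]

step 1: x^-=[3.5742, 3.2700]  P^-=[0.4864 0.1660; 0.1660 0.5400]  H_jac=[0.7378 0.6750]  S=[1.1661]  K=[0.4038; 0.4176]  nu=[-7.3444]  x^+=[0.6085, 0.2030]  P^+=[0.2962 -0.0306; -0.0306 0.3366]
step 2: x^-=[0.7019, 0.2030]  P^-=[0.4493 0.1152; 0.1152 0.4766]  H_jac=[0.9606 0.2778]  S=[1.0029]  K=[0.4623; 0.2424]  nu=[-0.5407]  x^+=[0.4520, 0.0719]  P^+=[0.2350 0.0028; 0.0028 0.4177]
step 3: x^-=[0.4851, 0.0719]  P^-=[0.4360 0.1860; 0.1860 0.5577]  H_jac=[0.9892 0.1467]  S=[0.9826]  K=[0.4667; 0.2705]  nu=[-2.2204]  x^+=[-0.5511, -0.5287]  P^+=[0.2220 0.0620; 0.0620 0.4858]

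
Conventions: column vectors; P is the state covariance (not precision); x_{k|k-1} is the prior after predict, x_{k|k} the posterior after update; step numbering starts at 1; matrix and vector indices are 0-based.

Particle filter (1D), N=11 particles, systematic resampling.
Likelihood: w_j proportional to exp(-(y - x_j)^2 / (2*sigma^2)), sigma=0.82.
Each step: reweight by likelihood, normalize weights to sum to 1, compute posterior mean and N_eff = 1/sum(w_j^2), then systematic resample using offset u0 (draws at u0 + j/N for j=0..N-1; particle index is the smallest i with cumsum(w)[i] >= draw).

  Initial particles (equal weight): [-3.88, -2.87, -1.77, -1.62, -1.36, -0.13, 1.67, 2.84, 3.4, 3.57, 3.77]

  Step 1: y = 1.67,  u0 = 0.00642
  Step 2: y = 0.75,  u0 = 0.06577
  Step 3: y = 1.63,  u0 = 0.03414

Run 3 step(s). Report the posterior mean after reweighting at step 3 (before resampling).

post_mean = 1.6522

step 1: w=[0.0000, 0.0000, 0.0001, 0.0002, 0.0007, 0.0539, 0.6000, 0.2168, 0.0648, 0.0410, 0.0226]  mean=2.0610  Neff=2.4022  idx=[5, 6, 6, 6, 6, 6, 6, 6, 7, 7, 8]
step 2: w=[0.1285, 0.1218, 0.1218, 0.1218, 0.1218, 0.1218, 0.1218, 0.1218, 0.0089, 0.0089, 0.0012]  mean=1.4616  Neff=8.2990  idx=[0, 1, 1, 2, 3, 4, 4, 5, 6, 7, 7]
step 3: w=[0.0099, 0.0990, 0.0990, 0.0990, 0.0990, 0.0990, 0.0990, 0.0990, 0.0990, 0.0990, 0.0990]  mean=1.6522  Neff=10.1909  idx=[1, 2, 3, 3, 4, 5, 6, 7, 8, 9, 10]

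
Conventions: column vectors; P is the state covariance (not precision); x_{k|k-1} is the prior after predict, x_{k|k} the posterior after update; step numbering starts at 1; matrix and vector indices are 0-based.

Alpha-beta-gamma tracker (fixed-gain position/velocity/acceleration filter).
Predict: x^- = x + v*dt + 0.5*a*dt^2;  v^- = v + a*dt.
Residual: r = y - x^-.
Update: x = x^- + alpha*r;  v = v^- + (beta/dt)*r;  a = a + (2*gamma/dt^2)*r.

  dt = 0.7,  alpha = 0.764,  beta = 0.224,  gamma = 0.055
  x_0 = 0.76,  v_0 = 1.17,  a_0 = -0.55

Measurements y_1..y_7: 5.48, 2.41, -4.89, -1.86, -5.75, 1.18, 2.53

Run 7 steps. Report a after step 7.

step 1: x_pred=1.4443  r=4.0358  x^+=4.5276  v^+=2.0764  a^+=0.3560
step 2: x_pred=6.0683  r=-3.6583  x^+=3.2734  v^+=1.1550  a^+=-0.4653
step 3: x_pred=3.9679  r=-8.8579  x^+=-2.7995  v^+=-2.0052  a^+=-2.4538
step 4: x_pred=-4.8044  r=2.9444  x^+=-2.5549  v^+=-2.7807  a^+=-1.7928
step 5: x_pred=-4.9406  r=-0.8094  x^+=-5.5590  v^+=-4.2946  a^+=-1.9745
step 6: x_pred=-9.0490  r=10.2290  x^+=-1.2340  v^+=-2.4035  a^+=0.3218
step 7: x_pred=-2.8376  r=5.3676  x^+=1.2632  v^+=-0.4606  a^+=1.5268

a_post = 1.5268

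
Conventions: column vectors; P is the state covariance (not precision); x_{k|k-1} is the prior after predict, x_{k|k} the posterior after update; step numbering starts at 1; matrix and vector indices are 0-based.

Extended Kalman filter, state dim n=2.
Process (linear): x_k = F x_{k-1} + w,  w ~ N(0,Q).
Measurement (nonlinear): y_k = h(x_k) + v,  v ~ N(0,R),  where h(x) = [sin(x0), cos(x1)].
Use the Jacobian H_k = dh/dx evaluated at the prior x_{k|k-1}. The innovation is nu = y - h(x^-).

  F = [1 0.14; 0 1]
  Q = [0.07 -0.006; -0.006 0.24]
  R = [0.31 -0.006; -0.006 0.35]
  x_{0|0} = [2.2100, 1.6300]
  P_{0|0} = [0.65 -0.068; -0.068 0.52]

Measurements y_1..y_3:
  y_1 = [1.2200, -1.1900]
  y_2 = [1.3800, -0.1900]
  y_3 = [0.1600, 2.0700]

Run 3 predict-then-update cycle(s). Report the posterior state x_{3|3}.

step 1: x^-=[2.4382, 1.6300]  P^-=[0.7112 -0.0012; -0.0012 0.7600]  H_jac=[-0.7627 0.0000; 0.0000 -0.9982]  S=[0.7236 -0.0069; -0.0069 1.1073]  K=[-0.7495 -0.0036; -0.0053 -0.6852]  nu=[0.5732, -1.1308]  x^+=[2.0126, 2.4018]  P^+=[0.3046 -0.0032; -0.0032 0.2402]
step 2: x^-=[2.3489, 2.4018]  P^-=[0.3784 0.0244; 0.0244 0.4802]  H_jac=[-0.7019 0.0000; 0.0000 -0.6742]  S=[0.4965 0.0055; 0.0055 0.5682]  K=[-0.5348 -0.0237; -0.0281 -0.5694]  nu=[0.6677, 0.5486]  x^+=[1.9788, 2.0706]  P^+=[0.2360 0.0076; 0.0076 0.2954]
step 3: x^-=[2.2687, 2.0706]  P^-=[0.3139 0.0429; 0.0429 0.5354]  H_jac=[-0.6426 0.0000; 0.0000 -0.8777]  S=[0.4396 0.0182; 0.0182 0.7624]  K=[-0.4572 -0.0385; -0.0372 -0.6154]  nu=[-0.6062, 2.5493]  x^+=[2.4477, 0.5243]  P^+=[0.2202 0.0122; 0.0122 0.2452]

x_post = [2.4477, 0.5243]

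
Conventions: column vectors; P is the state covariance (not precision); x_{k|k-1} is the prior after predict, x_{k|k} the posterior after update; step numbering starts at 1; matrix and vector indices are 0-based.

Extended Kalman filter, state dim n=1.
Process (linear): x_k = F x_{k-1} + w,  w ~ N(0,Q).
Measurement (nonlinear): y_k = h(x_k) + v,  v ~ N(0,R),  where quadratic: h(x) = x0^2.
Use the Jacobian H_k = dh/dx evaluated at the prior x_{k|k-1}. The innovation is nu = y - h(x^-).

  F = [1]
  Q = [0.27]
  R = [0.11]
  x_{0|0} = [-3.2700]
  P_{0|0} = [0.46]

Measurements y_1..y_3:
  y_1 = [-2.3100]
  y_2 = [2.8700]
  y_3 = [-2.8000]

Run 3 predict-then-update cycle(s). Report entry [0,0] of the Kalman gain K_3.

step 1: x^-=[-3.2700]  P^-=[0.7300]  H_jac=[-6.5400]  S=[31.3333]  K=[-0.1524]  nu=[-13.0029]  x^+=[-1.2888]  P^+=[0.0026]
step 2: x^-=[-1.2888]  P^-=[0.2726]  H_jac=[-2.5775]  S=[1.9208]  K=[-0.3657]  nu=[1.2091]  x^+=[-1.7310]  P^+=[0.0156]
step 3: x^-=[-1.7310]  P^-=[0.2856]  H_jac=[-3.4620]  S=[3.5331]  K=[-0.2799]  nu=[-5.7963]  x^+=[-0.1088]  P^+=[0.0089]

K[0,0] = -0.2799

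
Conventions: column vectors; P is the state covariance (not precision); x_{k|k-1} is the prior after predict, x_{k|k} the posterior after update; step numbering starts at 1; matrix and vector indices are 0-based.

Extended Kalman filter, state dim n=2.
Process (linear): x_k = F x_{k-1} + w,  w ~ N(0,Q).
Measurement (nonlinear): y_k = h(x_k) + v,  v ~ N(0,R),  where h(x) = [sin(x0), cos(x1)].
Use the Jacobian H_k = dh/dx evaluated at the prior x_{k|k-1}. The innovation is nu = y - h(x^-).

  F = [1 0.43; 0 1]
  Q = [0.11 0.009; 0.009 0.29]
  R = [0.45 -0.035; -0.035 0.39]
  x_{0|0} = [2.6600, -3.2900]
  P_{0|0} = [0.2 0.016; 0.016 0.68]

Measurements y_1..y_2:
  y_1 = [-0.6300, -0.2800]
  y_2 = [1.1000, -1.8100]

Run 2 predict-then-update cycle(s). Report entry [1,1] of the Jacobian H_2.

step 1: x^-=[1.2453, -3.2900]  P^-=[0.4495 0.3174; 0.3174 0.9700]  H_jac=[0.3198 0.0000; 0.0000 -0.1479]  S=[0.4960 -0.0500; -0.0500 0.4112]  K=[0.2818 -0.0799; 0.1716 -0.3279]  nu=[-1.5775, 0.7090]  x^+=[0.7442, -3.7932]  P^+=[0.4052 0.2773; 0.2773 0.9056]
step 2: x^-=[-0.8869, -3.7932]  P^-=[0.9212 0.6757; 0.6757 1.1956]  H_jac=[0.6318 0.0000; 0.0000 -0.6064]  S=[0.8178 -0.2939; -0.2939 0.8297]  K=[0.6122 -0.2770; 0.2384 -0.7894]  nu=[1.8751, -1.0149]  x^+=[0.5422, -2.5451]  P^+=[0.4513 0.2135; 0.2135 0.5214]

H_jac[1,1] = -0.6064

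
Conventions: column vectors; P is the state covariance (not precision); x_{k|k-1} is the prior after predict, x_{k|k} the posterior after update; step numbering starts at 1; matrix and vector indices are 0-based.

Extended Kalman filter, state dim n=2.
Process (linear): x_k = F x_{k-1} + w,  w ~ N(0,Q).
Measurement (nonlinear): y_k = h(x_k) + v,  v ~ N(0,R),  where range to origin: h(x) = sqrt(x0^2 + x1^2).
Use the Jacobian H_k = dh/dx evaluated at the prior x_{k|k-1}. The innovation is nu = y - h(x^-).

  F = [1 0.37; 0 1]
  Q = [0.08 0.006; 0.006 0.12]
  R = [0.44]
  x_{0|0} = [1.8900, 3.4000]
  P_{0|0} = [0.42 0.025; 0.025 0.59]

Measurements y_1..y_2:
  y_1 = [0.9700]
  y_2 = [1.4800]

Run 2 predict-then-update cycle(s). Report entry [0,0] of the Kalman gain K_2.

K[0,0] = 0.4123

step 1: x^-=[3.1480, 3.4000]  P^-=[0.5993 0.2493; 0.2493 0.7100]  H_jac=[0.6794 0.7338]  S=[1.3475]  K=[0.4379; 0.5123]  nu=[-3.6636]  x^+=[1.5437, 1.5230]  P^+=[0.3409 -0.0530; -0.0530 0.3563]
step 2: x^-=[2.1072, 1.5230]  P^-=[0.4304 0.0848; 0.0848 0.4763]  H_jac=[0.8105 0.5858]  S=[0.9667]  K=[0.4123; 0.3597]  nu=[-1.1200]  x^+=[1.6455, 1.1201]  P^+=[0.2661 -0.0585; -0.0585 0.3512]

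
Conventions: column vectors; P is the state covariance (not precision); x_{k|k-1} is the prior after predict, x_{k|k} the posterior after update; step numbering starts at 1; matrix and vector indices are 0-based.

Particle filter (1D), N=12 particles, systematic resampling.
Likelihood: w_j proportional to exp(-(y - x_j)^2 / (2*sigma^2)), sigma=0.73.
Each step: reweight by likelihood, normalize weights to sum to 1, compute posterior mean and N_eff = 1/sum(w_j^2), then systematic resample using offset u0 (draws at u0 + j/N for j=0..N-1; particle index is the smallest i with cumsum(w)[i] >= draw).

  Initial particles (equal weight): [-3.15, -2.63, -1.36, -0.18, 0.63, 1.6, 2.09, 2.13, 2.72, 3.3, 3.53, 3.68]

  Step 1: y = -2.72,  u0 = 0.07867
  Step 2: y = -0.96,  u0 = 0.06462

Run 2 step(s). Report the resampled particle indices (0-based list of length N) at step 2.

step 1: w=[0.4179, 0.4933, 0.0876, 0.0012, 0.0000, 0.0000, 0.0000, 0.0000, 0.0000, 0.0000, 0.0000, 0.0000]  mean=-2.7331  Neff=2.3494  idx=[0, 0, 0, 0, 0, 1, 1, 1, 1, 1, 2, 2]
step 2: w=[0.0052, 0.0052, 0.0052, 0.0052, 0.0052, 0.0341, 0.0341, 0.0341, 0.0341, 0.0341, 0.4018, 0.4018]  mean=-1.6230  Neff=3.0413  idx=[6, 8, 10, 10, 10, 10, 10, 11, 11, 11, 11, 11]

resampled_idx = [6, 8, 10, 10, 10, 10, 10, 11, 11, 11, 11, 11]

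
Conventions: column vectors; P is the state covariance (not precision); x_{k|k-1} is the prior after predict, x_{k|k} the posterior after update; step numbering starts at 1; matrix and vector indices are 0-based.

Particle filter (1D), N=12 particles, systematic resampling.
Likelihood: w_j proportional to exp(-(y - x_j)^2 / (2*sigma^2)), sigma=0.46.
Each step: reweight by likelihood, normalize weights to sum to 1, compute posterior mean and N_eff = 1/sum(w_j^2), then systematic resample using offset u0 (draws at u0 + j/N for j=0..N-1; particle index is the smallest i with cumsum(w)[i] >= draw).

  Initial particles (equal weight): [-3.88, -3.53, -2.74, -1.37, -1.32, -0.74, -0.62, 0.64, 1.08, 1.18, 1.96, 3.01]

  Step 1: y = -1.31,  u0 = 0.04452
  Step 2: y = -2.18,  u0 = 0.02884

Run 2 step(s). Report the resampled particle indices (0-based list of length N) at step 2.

resampled_idx = [0, 0, 1, 2, 2, 3, 4, 5, 6, 6, 7, 8]

step 1: w=[0.0000, 0.0000, 0.0029, 0.3556, 0.3586, 0.1664, 0.1164, 0.0000, 0.0000, 0.0000, 0.0000, 0.0000]  mean=-1.1637  Neff=3.3747  idx=[3, 3, 3, 3, 4, 4, 4, 4, 4, 5, 5, 6]
step 2: w=[0.1221, 0.1221, 0.1221, 0.1221, 0.1002, 0.1002, 0.1002, 0.1002, 0.1002, 0.0043, 0.0043, 0.0018]  mean=-1.3382  Neff=9.0980  idx=[0, 0, 1, 2, 2, 3, 4, 5, 6, 6, 7, 8]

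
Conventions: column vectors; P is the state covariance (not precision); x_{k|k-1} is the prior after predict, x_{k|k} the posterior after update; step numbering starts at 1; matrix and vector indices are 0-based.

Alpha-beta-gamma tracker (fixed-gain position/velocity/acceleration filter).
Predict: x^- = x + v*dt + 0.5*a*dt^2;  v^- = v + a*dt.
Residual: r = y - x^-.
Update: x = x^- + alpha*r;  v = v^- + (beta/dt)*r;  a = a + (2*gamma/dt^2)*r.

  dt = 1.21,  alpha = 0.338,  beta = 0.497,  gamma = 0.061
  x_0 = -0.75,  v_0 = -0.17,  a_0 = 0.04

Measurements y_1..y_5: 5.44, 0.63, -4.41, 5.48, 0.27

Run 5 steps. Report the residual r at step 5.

resid = -0.6252

step 1: x_pred=-0.9264  r=6.3664  x^+=1.2254  v^+=2.4934  a^+=0.5705
step 2: x_pred=4.6600  r=-4.0300  x^+=3.2979  v^+=1.5284  a^+=0.2347
step 3: x_pred=5.3190  r=-9.7290  x^+=2.0306  v^+=-2.1838  a^+=-0.5760
step 4: x_pred=-1.0335  r=6.5135  x^+=1.1681  v^+=-0.2054  a^+=-0.0333
step 5: x_pred=0.8952  r=-0.6252  x^+=0.6839  v^+=-0.5024  a^+=-0.0854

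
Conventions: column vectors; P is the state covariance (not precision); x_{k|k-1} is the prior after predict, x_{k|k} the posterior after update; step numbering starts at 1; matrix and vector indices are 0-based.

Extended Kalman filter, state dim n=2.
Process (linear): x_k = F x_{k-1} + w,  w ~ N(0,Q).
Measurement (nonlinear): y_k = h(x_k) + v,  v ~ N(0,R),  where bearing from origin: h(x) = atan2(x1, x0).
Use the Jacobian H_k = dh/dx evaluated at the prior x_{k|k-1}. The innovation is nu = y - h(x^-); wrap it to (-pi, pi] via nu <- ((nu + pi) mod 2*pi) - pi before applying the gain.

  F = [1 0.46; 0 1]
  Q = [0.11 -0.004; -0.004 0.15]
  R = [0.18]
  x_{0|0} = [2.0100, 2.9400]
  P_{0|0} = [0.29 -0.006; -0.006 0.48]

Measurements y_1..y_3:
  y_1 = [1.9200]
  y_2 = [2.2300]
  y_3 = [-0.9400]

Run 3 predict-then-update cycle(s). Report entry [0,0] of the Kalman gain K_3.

step 1: x^-=[3.3624, 2.9400]  P^-=[0.4960 0.2108; 0.2108 0.6300]  H_jac=[-0.1474 0.1685]  S=[0.1982]  K=[-0.1896; 0.3790]  nu=[1.2015]  x^+=[3.1346, 3.3954]  P^+=[0.4889 0.2250; 0.2250 0.6015]
step 2: x^-=[4.6965, 3.3954]  P^-=[0.9332 0.4977; 0.4977 0.7515]  H_jac=[-0.1011 0.1398]  S=[0.1902]  K=[-0.1301; 0.2880]  nu=[1.6040]  x^+=[4.4878, 3.8574]  P^+=[0.9300 0.5049; 0.5049 0.7358]
step 3: x^-=[6.2622, 3.8574]  P^-=[1.6602 0.8393; 0.8393 0.8858]  H_jac=[-0.0713 0.1158]  S=[0.1865]  K=[-0.1138; 0.2289]  nu=[-1.4921]  x^+=[6.4320, 3.5158]  P^+=[1.6578 0.8442; 0.8442 0.8760]

K[0,0] = -0.1138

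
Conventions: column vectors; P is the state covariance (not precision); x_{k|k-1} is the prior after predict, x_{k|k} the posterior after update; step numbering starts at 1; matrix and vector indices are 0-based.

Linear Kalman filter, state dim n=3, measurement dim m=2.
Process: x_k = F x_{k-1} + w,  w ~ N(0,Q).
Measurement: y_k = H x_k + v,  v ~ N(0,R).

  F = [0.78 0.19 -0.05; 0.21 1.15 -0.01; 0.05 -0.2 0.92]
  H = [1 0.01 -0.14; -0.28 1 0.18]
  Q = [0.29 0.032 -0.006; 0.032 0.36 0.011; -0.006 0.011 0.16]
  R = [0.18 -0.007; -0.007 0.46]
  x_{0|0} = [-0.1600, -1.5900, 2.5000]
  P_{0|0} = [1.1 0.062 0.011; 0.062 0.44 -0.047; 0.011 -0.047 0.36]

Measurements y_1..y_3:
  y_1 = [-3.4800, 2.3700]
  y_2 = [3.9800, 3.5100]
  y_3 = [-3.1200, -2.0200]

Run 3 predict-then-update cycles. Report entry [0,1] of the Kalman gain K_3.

step 1: x^-=[-0.5519, -1.8871, 2.6100]  P^-=[0.9944 0.3692 -0.0063; 0.3692 1.0214 -0.1287; -0.0063 -0.1287 0.5021]  S=[1.1939 0.0967; 0.0967 1.3232]  K=[0.8362 0.0066; 0.2798 0.6559; -0.0634 -0.0230]  nu=[-2.5438, 3.6328]  x^+=[-2.6551, -0.2162, 2.6876]  P^+=[0.1584 0.0309 0.0591; 0.0309 0.3233 -0.0829; 0.0591 -0.0829 0.4963]
step 2: x^-=[-2.2464, -0.8331, 2.3831]  P^-=[0.4054 0.1617 -0.0126; 0.1617 0.8112 -0.1423; -0.0126 -0.1423 0.6288]  S=[0.6050 0.0499; 0.0499 1.1829]  K=[0.6749 0.0103; 0.2629 0.6148; -0.1674 -0.0146]  nu=[6.5684, 3.2851]  x^+=[2.2204, 2.9133, 1.2356]  P^+=[0.1291 0.0260 0.0566; 0.0260 0.3062 -0.0998; 0.0566 -0.0998 0.6113]
step 3: x^-=[2.2237, 3.8042, 0.6651]  P^-=[0.3863 0.1496 -0.0225; 0.1496 0.7853 -0.1581; -0.0225 -0.1581 0.7314]  S=[0.5904 0.0403; 0.0403 1.1609]  K=[0.6615 0.0092; 0.2627 0.6068; -0.2136 -0.0100]  nu=[-5.2886, -5.3213]  x^+=[-1.3236, -0.8137, 1.8475]  P^+=[0.1273 0.0242 0.0613; 0.0242 0.3043 -0.1127; 0.0613 -0.1127 0.7042]

K[0,1] = 0.0092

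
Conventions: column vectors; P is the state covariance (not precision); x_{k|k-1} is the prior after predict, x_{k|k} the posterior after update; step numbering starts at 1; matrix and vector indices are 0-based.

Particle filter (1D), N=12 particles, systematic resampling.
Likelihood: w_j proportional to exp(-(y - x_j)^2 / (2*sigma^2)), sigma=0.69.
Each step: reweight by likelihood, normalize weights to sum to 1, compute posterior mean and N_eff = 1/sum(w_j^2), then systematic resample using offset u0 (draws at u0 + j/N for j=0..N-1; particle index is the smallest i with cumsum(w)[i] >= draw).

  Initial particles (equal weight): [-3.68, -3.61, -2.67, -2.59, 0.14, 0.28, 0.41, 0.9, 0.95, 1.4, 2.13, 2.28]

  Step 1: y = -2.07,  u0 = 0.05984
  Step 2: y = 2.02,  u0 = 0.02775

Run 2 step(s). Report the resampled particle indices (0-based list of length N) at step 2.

resampled_idx = [1, 3, 4, 6, 6, 7, 8, 8, 9, 10, 10, 11]

step 1: w=[0.0412, 0.0519, 0.4290, 0.4713, 0.0037, 0.0019, 0.0010, 0.0001, 0.0000, 0.0000, 0.0000, 0.0000]  mean=-2.7032  Neff=2.4357  idx=[1, 2, 2, 2, 2, 2, 3, 3, 3, 3, 3, 3]
step 2: w=[0.0000, 0.0552, 0.0552, 0.0552, 0.0552, 0.0552, 0.1206, 0.1206, 0.1206, 0.1206, 0.1206, 0.1206]  mean=-2.6121  Neff=9.7486  idx=[1, 3, 4, 6, 6, 7, 8, 8, 9, 10, 10, 11]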